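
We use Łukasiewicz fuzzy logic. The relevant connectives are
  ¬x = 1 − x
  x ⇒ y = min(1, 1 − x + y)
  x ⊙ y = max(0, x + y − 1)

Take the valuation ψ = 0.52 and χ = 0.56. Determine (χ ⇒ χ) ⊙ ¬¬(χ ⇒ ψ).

0.96

χ ⇒ χ = min(1, 1 − 0.56 + 0.56) = min(1, 1.00) = 1.00
χ ⇒ ψ = min(1, 1 − 0.56 + 0.52) = min(1, 0.96) = 0.96
¬(χ ⇒ ψ) = 1 − 0.96 = 0.04
¬¬(χ ⇒ ψ) = 1 − 0.04 = 0.96
(χ ⇒ χ) ⊙ ¬¬(χ ⇒ ψ) = max(0, 1.00 + 0.96 − 1) = max(0, 0.96) = 0.96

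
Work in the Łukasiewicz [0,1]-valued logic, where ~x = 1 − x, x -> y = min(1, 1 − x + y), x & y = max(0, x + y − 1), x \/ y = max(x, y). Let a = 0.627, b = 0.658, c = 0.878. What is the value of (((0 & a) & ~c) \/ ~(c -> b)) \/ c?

0 & a = max(0, 0.000 + 0.627 − 1) = max(0, -0.373) = 0.000
~c = 1 − 0.878 = 0.122
(0 & a) & ~c = max(0, 0.000 + 0.122 − 1) = max(0, -0.878) = 0.000
c -> b = min(1, 1 − 0.878 + 0.658) = min(1, 0.780) = 0.780
~(c -> b) = 1 − 0.780 = 0.220
((0 & a) & ~c) \/ ~(c -> b) = max(0.000, 0.220) = 0.220
(((0 & a) & ~c) \/ ~(c -> b)) \/ c = max(0.220, 0.878) = 0.878

0.878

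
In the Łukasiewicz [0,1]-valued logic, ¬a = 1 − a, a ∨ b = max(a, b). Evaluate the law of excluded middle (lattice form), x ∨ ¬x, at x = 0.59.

¬x = 1 − 0.59 = 0.41
x ∨ ¬x = max(0.59, 0.41) = 0.59
(The value 0.59 < 1 shows this instance is not satisfied; not a Ł∞-tautology — its value is max(a, 1−a).)

0.59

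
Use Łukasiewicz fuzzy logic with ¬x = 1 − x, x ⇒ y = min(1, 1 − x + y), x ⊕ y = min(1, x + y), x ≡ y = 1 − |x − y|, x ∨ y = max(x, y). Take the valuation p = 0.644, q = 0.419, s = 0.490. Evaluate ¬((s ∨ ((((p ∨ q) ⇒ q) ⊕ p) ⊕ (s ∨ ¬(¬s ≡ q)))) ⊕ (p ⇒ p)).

0.000

p ∨ q = max(0.644, 0.419) = 0.644
(p ∨ q) ⇒ q = min(1, 1 − 0.644 + 0.419) = min(1, 0.775) = 0.775
((p ∨ q) ⇒ q) ⊕ p = min(1, 0.775 + 0.644) = min(1, 1.419) = 1.000
¬s = 1 − 0.490 = 0.510
¬s ≡ q = 1 − |0.510 − 0.419| = 1 − 0.091 = 0.909
¬(¬s ≡ q) = 1 − 0.909 = 0.091
s ∨ ¬(¬s ≡ q) = max(0.490, 0.091) = 0.490
(((p ∨ q) ⇒ q) ⊕ p) ⊕ (s ∨ ¬(¬s ≡ q)) = min(1, 1.000 + 0.490) = min(1, 1.490) = 1.000
s ∨ ((((p ∨ q) ⇒ q) ⊕ p) ⊕ (s ∨ ¬(¬s ≡ q))) = max(0.490, 1.000) = 1.000
p ⇒ p = min(1, 1 − 0.644 + 0.644) = min(1, 1.000) = 1.000
(s ∨ ((((p ∨ q) ⇒ q) ⊕ p) ⊕ (s ∨ ¬(¬s ≡ q)))) ⊕ (p ⇒ p) = min(1, 1.000 + 1.000) = min(1, 2.000) = 1.000
¬((s ∨ ((((p ∨ q) ⇒ q) ⊕ p) ⊕ (s ∨ ¬(¬s ≡ q)))) ⊕ (p ⇒ p)) = 1 − 1.000 = 0.000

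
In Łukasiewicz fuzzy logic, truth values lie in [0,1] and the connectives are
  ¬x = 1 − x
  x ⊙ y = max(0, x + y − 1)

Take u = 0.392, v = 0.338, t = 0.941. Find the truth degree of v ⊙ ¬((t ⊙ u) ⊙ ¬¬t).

0.064

t ⊙ u = max(0, 0.941 + 0.392 − 1) = max(0, 0.333) = 0.333
¬t = 1 − 0.941 = 0.059
¬¬t = 1 − 0.059 = 0.941
(t ⊙ u) ⊙ ¬¬t = max(0, 0.333 + 0.941 − 1) = max(0, 0.274) = 0.274
¬((t ⊙ u) ⊙ ¬¬t) = 1 − 0.274 = 0.726
v ⊙ ¬((t ⊙ u) ⊙ ¬¬t) = max(0, 0.338 + 0.726 − 1) = max(0, 0.064) = 0.064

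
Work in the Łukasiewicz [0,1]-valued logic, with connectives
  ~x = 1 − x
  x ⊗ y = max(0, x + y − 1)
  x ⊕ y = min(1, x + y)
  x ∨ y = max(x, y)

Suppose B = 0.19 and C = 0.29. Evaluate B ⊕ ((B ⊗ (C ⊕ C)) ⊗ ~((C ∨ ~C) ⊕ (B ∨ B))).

C ⊕ C = min(1, 0.29 + 0.29) = min(1, 0.58) = 0.58
B ⊗ (C ⊕ C) = max(0, 0.19 + 0.58 − 1) = max(0, -0.23) = 0.00
~C = 1 − 0.29 = 0.71
C ∨ ~C = max(0.29, 0.71) = 0.71
B ∨ B = max(0.19, 0.19) = 0.19
(C ∨ ~C) ⊕ (B ∨ B) = min(1, 0.71 + 0.19) = min(1, 0.90) = 0.90
~((C ∨ ~C) ⊕ (B ∨ B)) = 1 − 0.90 = 0.10
(B ⊗ (C ⊕ C)) ⊗ ~((C ∨ ~C) ⊕ (B ∨ B)) = max(0, 0.00 + 0.10 − 1) = max(0, -0.90) = 0.00
B ⊕ ((B ⊗ (C ⊕ C)) ⊗ ~((C ∨ ~C) ⊕ (B ∨ B))) = min(1, 0.19 + 0.00) = min(1, 0.19) = 0.19

0.19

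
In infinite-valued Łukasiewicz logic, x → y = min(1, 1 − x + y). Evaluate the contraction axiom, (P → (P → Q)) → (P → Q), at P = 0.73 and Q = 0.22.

0.73

P → Q = min(1, 1 − 0.73 + 0.22) = min(1, 0.49) = 0.49
P → (P → Q) = min(1, 1 − 0.73 + 0.49) = min(1, 0.76) = 0.76
(P → (P → Q)) → (P → Q) = min(1, 1 − 0.76 + 0.49) = min(1, 0.73) = 0.73
(The value 0.73 < 1 shows this instance is not satisfied; fails in Ł∞ (the t-norm is not idempotent).)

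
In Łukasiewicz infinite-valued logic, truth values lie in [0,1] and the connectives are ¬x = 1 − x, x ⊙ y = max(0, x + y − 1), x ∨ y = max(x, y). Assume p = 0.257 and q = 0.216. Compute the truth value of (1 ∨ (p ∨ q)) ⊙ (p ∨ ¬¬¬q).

p ∨ q = max(0.257, 0.216) = 0.257
1 ∨ (p ∨ q) = max(1.000, 0.257) = 1.000
¬q = 1 − 0.216 = 0.784
¬¬q = 1 − 0.784 = 0.216
¬¬¬q = 1 − 0.216 = 0.784
p ∨ ¬¬¬q = max(0.257, 0.784) = 0.784
(1 ∨ (p ∨ q)) ⊙ (p ∨ ¬¬¬q) = max(0, 1.000 + 0.784 − 1) = max(0, 0.784) = 0.784

0.784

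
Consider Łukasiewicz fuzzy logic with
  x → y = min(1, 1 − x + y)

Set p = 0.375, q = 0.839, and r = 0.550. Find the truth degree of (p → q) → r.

0.550

p → q = min(1, 1 − 0.375 + 0.839) = min(1, 1.464) = 1.000
(p → q) → r = min(1, 1 − 1.000 + 0.550) = min(1, 0.550) = 0.550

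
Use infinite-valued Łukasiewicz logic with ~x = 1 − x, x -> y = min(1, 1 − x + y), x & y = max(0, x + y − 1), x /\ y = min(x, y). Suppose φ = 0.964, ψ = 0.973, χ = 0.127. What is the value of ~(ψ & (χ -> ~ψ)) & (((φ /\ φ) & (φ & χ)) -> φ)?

~ψ = 1 − 0.973 = 0.027
χ -> ~ψ = min(1, 1 − 0.127 + 0.027) = min(1, 0.900) = 0.900
ψ & (χ -> ~ψ) = max(0, 0.973 + 0.900 − 1) = max(0, 0.873) = 0.873
~(ψ & (χ -> ~ψ)) = 1 − 0.873 = 0.127
φ /\ φ = min(0.964, 0.964) = 0.964
φ & χ = max(0, 0.964 + 0.127 − 1) = max(0, 0.091) = 0.091
(φ /\ φ) & (φ & χ) = max(0, 0.964 + 0.091 − 1) = max(0, 0.055) = 0.055
((φ /\ φ) & (φ & χ)) -> φ = min(1, 1 − 0.055 + 0.964) = min(1, 1.909) = 1.000
~(ψ & (χ -> ~ψ)) & (((φ /\ φ) & (φ & χ)) -> φ) = max(0, 0.127 + 1.000 − 1) = max(0, 0.127) = 0.127

0.127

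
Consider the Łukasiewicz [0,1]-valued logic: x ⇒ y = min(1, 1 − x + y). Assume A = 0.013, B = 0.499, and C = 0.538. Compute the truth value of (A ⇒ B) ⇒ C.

A ⇒ B = min(1, 1 − 0.013 + 0.499) = min(1, 1.486) = 1.000
(A ⇒ B) ⇒ C = min(1, 1 − 1.000 + 0.538) = min(1, 0.538) = 0.538

0.538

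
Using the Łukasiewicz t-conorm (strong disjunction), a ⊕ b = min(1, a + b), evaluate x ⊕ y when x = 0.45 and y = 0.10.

x ⊕ y = min(1, 0.45 + 0.10) = min(1, 0.55) = 0.55
For comparison, the Gödel t-conorm max(a, b) would give 0.45.

0.55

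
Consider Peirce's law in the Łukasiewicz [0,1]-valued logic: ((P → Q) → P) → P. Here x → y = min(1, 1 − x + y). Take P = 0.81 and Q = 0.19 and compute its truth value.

P → Q = min(1, 1 − 0.81 + 0.19) = min(1, 0.38) = 0.38
(P → Q) → P = min(1, 1 − 0.38 + 0.81) = min(1, 1.43) = 1.00
((P → Q) → P) → P = min(1, 1 − 1.00 + 0.81) = min(1, 0.81) = 0.81
(The value 0.81 < 1 shows this instance is not satisfied; not a Ł∞-tautology in general.)

0.81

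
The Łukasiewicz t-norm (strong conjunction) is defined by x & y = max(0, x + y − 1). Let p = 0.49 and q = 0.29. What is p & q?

p & q = max(0, 0.49 + 0.29 − 1) = max(0, -0.22) = 0.00
For comparison, the Gödel (minimum) t-norm min(x, y) would give 0.29.

0.00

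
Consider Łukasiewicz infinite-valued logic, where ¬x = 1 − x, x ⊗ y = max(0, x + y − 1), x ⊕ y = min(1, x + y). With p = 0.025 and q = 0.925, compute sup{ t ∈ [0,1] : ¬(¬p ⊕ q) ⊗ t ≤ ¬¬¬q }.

1.000

¬p = 1 − 0.025 = 0.975
¬p ⊕ q = min(1, 0.975 + 0.925) = min(1, 1.900) = 1.000
¬(¬p ⊕ q) = 1 − 1.000 = 0.000
So the left factor is ¬(¬p ⊕ q) = 0.000.
¬q = 1 − 0.925 = 0.075
¬¬q = 1 − 0.075 = 0.925
¬¬¬q = 1 − 0.925 = 0.075
So the right-hand bound is ¬¬¬q = 0.075.
The residuum of the Łukasiewicz t-norm gives the supremum: min(1, 1 − 0.000 + 0.075).
1 − 0.000 + 0.075 = 1.075, so t = min(1, 1.075) = 1.000.
Check: 0.000 ⊗ 1.000 = max(0, 0.000) = 0.000 ≤ 0.075.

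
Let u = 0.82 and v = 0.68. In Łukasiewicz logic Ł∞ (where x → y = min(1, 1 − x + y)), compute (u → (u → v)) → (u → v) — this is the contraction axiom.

0.86

u → v = min(1, 1 − 0.82 + 0.68) = min(1, 0.86) = 0.86
u → (u → v) = min(1, 1 − 0.82 + 0.86) = min(1, 1.04) = 1.00
(u → (u → v)) → (u → v) = min(1, 1 − 1.00 + 0.86) = min(1, 0.86) = 0.86
(The value 0.86 < 1 shows this instance is not satisfied; fails in Ł∞ (the t-norm is not idempotent).)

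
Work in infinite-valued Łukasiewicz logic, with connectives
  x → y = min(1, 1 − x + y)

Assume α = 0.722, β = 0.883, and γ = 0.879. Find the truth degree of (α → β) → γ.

0.879

α → β = min(1, 1 − 0.722 + 0.883) = min(1, 1.161) = 1.000
(α → β) → γ = min(1, 1 − 1.000 + 0.879) = min(1, 0.879) = 0.879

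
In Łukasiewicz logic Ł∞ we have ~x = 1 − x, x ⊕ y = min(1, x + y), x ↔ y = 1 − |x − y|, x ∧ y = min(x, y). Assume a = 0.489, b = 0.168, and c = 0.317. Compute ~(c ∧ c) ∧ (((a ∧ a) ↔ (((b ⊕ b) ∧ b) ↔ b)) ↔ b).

c ∧ c = min(0.317, 0.317) = 0.317
~(c ∧ c) = 1 − 0.317 = 0.683
a ∧ a = min(0.489, 0.489) = 0.489
b ⊕ b = min(1, 0.168 + 0.168) = min(1, 0.336) = 0.336
(b ⊕ b) ∧ b = min(0.336, 0.168) = 0.168
((b ⊕ b) ∧ b) ↔ b = 1 − |0.168 − 0.168| = 1 − 0.000 = 1.000
(a ∧ a) ↔ (((b ⊕ b) ∧ b) ↔ b) = 1 − |0.489 − 1.000| = 1 − 0.511 = 0.489
((a ∧ a) ↔ (((b ⊕ b) ∧ b) ↔ b)) ↔ b = 1 − |0.489 − 0.168| = 1 − 0.321 = 0.679
~(c ∧ c) ∧ (((a ∧ a) ↔ (((b ⊕ b) ∧ b) ↔ b)) ↔ b) = min(0.683, 0.679) = 0.679

0.679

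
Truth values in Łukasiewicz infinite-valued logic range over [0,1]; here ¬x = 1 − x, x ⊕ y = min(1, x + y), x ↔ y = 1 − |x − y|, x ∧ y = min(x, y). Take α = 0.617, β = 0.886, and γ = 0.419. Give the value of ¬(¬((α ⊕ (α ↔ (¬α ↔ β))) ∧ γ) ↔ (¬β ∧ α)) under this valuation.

0.467

¬α = 1 − 0.617 = 0.383
¬α ↔ β = 1 − |0.383 − 0.886| = 1 − 0.503 = 0.497
α ↔ (¬α ↔ β) = 1 − |0.617 − 0.497| = 1 − 0.120 = 0.880
α ⊕ (α ↔ (¬α ↔ β)) = min(1, 0.617 + 0.880) = min(1, 1.497) = 1.000
(α ⊕ (α ↔ (¬α ↔ β))) ∧ γ = min(1.000, 0.419) = 0.419
¬((α ⊕ (α ↔ (¬α ↔ β))) ∧ γ) = 1 − 0.419 = 0.581
¬β = 1 − 0.886 = 0.114
¬β ∧ α = min(0.114, 0.617) = 0.114
¬((α ⊕ (α ↔ (¬α ↔ β))) ∧ γ) ↔ (¬β ∧ α) = 1 − |0.581 − 0.114| = 1 − 0.467 = 0.533
¬(¬((α ⊕ (α ↔ (¬α ↔ β))) ∧ γ) ↔ (¬β ∧ α)) = 1 − 0.533 = 0.467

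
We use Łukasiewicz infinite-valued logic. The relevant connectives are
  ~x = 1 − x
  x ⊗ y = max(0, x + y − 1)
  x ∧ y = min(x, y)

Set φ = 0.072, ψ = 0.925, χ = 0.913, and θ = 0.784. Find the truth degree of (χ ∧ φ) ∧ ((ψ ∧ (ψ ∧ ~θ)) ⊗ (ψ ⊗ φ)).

0.000

χ ∧ φ = min(0.913, 0.072) = 0.072
~θ = 1 − 0.784 = 0.216
ψ ∧ ~θ = min(0.925, 0.216) = 0.216
ψ ∧ (ψ ∧ ~θ) = min(0.925, 0.216) = 0.216
ψ ⊗ φ = max(0, 0.925 + 0.072 − 1) = max(0, -0.003) = 0.000
(ψ ∧ (ψ ∧ ~θ)) ⊗ (ψ ⊗ φ) = max(0, 0.216 + 0.000 − 1) = max(0, -0.784) = 0.000
(χ ∧ φ) ∧ ((ψ ∧ (ψ ∧ ~θ)) ⊗ (ψ ⊗ φ)) = min(0.072, 0.000) = 0.000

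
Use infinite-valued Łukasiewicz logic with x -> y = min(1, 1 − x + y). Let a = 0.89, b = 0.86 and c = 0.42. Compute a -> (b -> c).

b -> c = min(1, 1 − 0.86 + 0.42) = min(1, 0.56) = 0.56
a -> (b -> c) = min(1, 1 − 0.89 + 0.56) = min(1, 0.67) = 0.67

0.67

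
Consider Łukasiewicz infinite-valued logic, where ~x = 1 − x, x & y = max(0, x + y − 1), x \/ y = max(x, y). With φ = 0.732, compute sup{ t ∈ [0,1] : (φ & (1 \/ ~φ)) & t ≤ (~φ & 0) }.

~φ = 1 − 0.732 = 0.268
1 \/ ~φ = max(1.000, 0.268) = 1.000
φ & (1 \/ ~φ) = max(0, 0.732 + 1.000 − 1) = max(0, 0.732) = 0.732
So the left factor is φ & (1 \/ ~φ) = 0.732.
~φ & 0 = max(0, 0.268 + 0.000 − 1) = max(0, -0.732) = 0.000
So the right-hand bound is ~φ & 0 = 0.000.
The residuum of the Łukasiewicz t-norm gives the supremum: min(1, 1 − 0.732 + 0.000).
1 − 0.732 + 0.000 = 0.268, so t = min(1, 0.268) = 0.268.
Check: 0.732 & 0.268 = max(0, 0.000) = 0.000 ≤ 0.000.

0.268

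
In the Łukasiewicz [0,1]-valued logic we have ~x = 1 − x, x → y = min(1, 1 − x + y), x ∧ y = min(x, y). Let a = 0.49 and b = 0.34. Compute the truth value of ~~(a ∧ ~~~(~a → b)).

0.17

~a = 1 − 0.49 = 0.51
~a → b = min(1, 1 − 0.51 + 0.34) = min(1, 0.83) = 0.83
~(~a → b) = 1 − 0.83 = 0.17
~~(~a → b) = 1 − 0.17 = 0.83
~~~(~a → b) = 1 − 0.83 = 0.17
a ∧ ~~~(~a → b) = min(0.49, 0.17) = 0.17
~(a ∧ ~~~(~a → b)) = 1 − 0.17 = 0.83
~~(a ∧ ~~~(~a → b)) = 1 − 0.83 = 0.17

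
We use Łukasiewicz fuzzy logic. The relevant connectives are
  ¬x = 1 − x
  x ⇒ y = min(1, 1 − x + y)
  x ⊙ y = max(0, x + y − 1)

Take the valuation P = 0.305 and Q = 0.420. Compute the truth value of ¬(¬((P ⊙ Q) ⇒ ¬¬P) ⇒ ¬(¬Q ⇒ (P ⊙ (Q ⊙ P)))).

0.000

P ⊙ Q = max(0, 0.305 + 0.420 − 1) = max(0, -0.275) = 0.000
¬P = 1 − 0.305 = 0.695
¬¬P = 1 − 0.695 = 0.305
(P ⊙ Q) ⇒ ¬¬P = min(1, 1 − 0.000 + 0.305) = min(1, 1.305) = 1.000
¬((P ⊙ Q) ⇒ ¬¬P) = 1 − 1.000 = 0.000
¬Q = 1 − 0.420 = 0.580
Q ⊙ P = max(0, 0.420 + 0.305 − 1) = max(0, -0.275) = 0.000
P ⊙ (Q ⊙ P) = max(0, 0.305 + 0.000 − 1) = max(0, -0.695) = 0.000
¬Q ⇒ (P ⊙ (Q ⊙ P)) = min(1, 1 − 0.580 + 0.000) = min(1, 0.420) = 0.420
¬(¬Q ⇒ (P ⊙ (Q ⊙ P))) = 1 − 0.420 = 0.580
¬((P ⊙ Q) ⇒ ¬¬P) ⇒ ¬(¬Q ⇒ (P ⊙ (Q ⊙ P))) = min(1, 1 − 0.000 + 0.580) = min(1, 1.580) = 1.000
¬(¬((P ⊙ Q) ⇒ ¬¬P) ⇒ ¬(¬Q ⇒ (P ⊙ (Q ⊙ P)))) = 1 − 1.000 = 0.000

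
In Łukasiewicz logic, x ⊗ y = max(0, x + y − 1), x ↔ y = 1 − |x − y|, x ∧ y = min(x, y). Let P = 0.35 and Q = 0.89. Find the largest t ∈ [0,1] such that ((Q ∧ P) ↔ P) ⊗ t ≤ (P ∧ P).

Q ∧ P = min(0.89, 0.35) = 0.35
(Q ∧ P) ↔ P = 1 − |0.35 − 0.35| = 1 − 0.00 = 1.00
So the left factor is (Q ∧ P) ↔ P = 1.00.
P ∧ P = min(0.35, 0.35) = 0.35
So the right-hand bound is P ∧ P = 0.35.
The residuum of the Łukasiewicz t-norm gives the supremum: min(1, 1 − 1.00 + 0.35).
1 − 1.00 + 0.35 = 0.35, so t = min(1, 0.35) = 0.35.
Check: 1.00 ⊗ 0.35 = max(0, 0.35) = 0.35 ≤ 0.35.

0.35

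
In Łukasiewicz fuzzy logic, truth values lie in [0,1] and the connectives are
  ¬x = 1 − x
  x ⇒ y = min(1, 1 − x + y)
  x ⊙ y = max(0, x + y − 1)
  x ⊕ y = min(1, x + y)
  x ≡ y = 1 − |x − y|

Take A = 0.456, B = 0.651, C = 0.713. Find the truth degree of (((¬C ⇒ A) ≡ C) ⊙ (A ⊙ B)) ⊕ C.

¬C = 1 − 0.713 = 0.287
¬C ⇒ A = min(1, 1 − 0.287 + 0.456) = min(1, 1.169) = 1.000
(¬C ⇒ A) ≡ C = 1 − |1.000 − 0.713| = 1 − 0.287 = 0.713
A ⊙ B = max(0, 0.456 + 0.651 − 1) = max(0, 0.107) = 0.107
((¬C ⇒ A) ≡ C) ⊙ (A ⊙ B) = max(0, 0.713 + 0.107 − 1) = max(0, -0.180) = 0.000
(((¬C ⇒ A) ≡ C) ⊙ (A ⊙ B)) ⊕ C = min(1, 0.000 + 0.713) = min(1, 0.713) = 0.713

0.713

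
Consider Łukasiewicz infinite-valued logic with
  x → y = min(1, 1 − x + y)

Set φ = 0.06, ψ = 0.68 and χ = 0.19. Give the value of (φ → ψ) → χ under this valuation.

φ → ψ = min(1, 1 − 0.06 + 0.68) = min(1, 1.62) = 1.00
(φ → ψ) → χ = min(1, 1 − 1.00 + 0.19) = min(1, 0.19) = 0.19

0.19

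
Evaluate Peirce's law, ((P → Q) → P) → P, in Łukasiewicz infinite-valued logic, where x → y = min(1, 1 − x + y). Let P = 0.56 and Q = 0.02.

P → Q = min(1, 1 − 0.56 + 0.02) = min(1, 0.46) = 0.46
(P → Q) → P = min(1, 1 − 0.46 + 0.56) = min(1, 1.10) = 1.00
((P → Q) → P) → P = min(1, 1 − 1.00 + 0.56) = min(1, 0.56) = 0.56
(The value 0.56 < 1 shows this instance is not satisfied; not a Ł∞-tautology in general.)

0.56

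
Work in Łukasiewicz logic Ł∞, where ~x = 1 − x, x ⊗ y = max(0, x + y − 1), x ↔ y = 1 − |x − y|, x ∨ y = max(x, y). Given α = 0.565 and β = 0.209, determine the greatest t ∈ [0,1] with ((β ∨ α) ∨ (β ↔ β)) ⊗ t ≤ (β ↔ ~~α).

β ∨ α = max(0.209, 0.565) = 0.565
β ↔ β = 1 − |0.209 − 0.209| = 1 − 0.000 = 1.000
(β ∨ α) ∨ (β ↔ β) = max(0.565, 1.000) = 1.000
So the left factor is (β ∨ α) ∨ (β ↔ β) = 1.000.
~α = 1 − 0.565 = 0.435
~~α = 1 − 0.435 = 0.565
β ↔ ~~α = 1 − |0.209 − 0.565| = 1 − 0.356 = 0.644
So the right-hand bound is β ↔ ~~α = 0.644.
The residuum of the Łukasiewicz t-norm gives the supremum: min(1, 1 − 1.000 + 0.644).
1 − 1.000 + 0.644 = 0.644, so t = min(1, 0.644) = 0.644.
Check: 1.000 ⊗ 0.644 = max(0, 0.644) = 0.644 ≤ 0.644.

0.644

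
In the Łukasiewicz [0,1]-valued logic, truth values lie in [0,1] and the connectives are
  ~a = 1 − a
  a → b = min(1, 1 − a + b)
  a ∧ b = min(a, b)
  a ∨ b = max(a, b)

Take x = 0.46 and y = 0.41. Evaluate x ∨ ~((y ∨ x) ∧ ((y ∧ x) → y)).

0.54

y ∨ x = max(0.41, 0.46) = 0.46
y ∧ x = min(0.41, 0.46) = 0.41
(y ∧ x) → y = min(1, 1 − 0.41 + 0.41) = min(1, 1.00) = 1.00
(y ∨ x) ∧ ((y ∧ x) → y) = min(0.46, 1.00) = 0.46
~((y ∨ x) ∧ ((y ∧ x) → y)) = 1 − 0.46 = 0.54
x ∨ ~((y ∨ x) ∧ ((y ∧ x) → y)) = max(0.46, 0.54) = 0.54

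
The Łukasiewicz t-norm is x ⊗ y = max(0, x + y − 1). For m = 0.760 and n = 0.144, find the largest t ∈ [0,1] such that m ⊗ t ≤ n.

0.384

The residuum of the Łukasiewicz t-norm gives the supremum: min(1, 1 − 0.760 + 0.144).
1 − 0.760 + 0.144 = 0.384, so t = min(1, 0.384) = 0.384.
Check: 0.760 ⊗ 0.384 = max(0, 0.144) = 0.144 ≤ 0.144.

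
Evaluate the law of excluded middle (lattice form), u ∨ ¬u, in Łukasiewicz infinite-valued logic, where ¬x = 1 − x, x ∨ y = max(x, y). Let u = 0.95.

¬u = 1 − 0.95 = 0.05
u ∨ ¬u = max(0.95, 0.05) = 0.95
(The value 0.95 < 1 shows this instance is not satisfied; not a Ł∞-tautology — its value is max(a, 1−a).)

0.95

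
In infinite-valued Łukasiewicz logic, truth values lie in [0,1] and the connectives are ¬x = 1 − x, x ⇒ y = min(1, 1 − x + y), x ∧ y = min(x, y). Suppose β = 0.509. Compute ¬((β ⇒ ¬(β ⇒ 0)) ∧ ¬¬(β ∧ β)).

0.491

β ⇒ 0 = min(1, 1 − 0.509 + 0.000) = min(1, 0.491) = 0.491
¬(β ⇒ 0) = 1 − 0.491 = 0.509
β ⇒ ¬(β ⇒ 0) = min(1, 1 − 0.509 + 0.509) = min(1, 1.000) = 1.000
β ∧ β = min(0.509, 0.509) = 0.509
¬(β ∧ β) = 1 − 0.509 = 0.491
¬¬(β ∧ β) = 1 − 0.491 = 0.509
(β ⇒ ¬(β ⇒ 0)) ∧ ¬¬(β ∧ β) = min(1.000, 0.509) = 0.509
¬((β ⇒ ¬(β ⇒ 0)) ∧ ¬¬(β ∧ β)) = 1 − 0.509 = 0.491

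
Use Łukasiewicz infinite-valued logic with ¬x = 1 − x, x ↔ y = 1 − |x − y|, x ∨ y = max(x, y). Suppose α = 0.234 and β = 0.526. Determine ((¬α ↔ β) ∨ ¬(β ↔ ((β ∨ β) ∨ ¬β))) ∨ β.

0.760

¬α = 1 − 0.234 = 0.766
¬α ↔ β = 1 − |0.766 − 0.526| = 1 − 0.240 = 0.760
β ∨ β = max(0.526, 0.526) = 0.526
¬β = 1 − 0.526 = 0.474
(β ∨ β) ∨ ¬β = max(0.526, 0.474) = 0.526
β ↔ ((β ∨ β) ∨ ¬β) = 1 − |0.526 − 0.526| = 1 − 0.000 = 1.000
¬(β ↔ ((β ∨ β) ∨ ¬β)) = 1 − 1.000 = 0.000
(¬α ↔ β) ∨ ¬(β ↔ ((β ∨ β) ∨ ¬β)) = max(0.760, 0.000) = 0.760
((¬α ↔ β) ∨ ¬(β ↔ ((β ∨ β) ∨ ¬β))) ∨ β = max(0.760, 0.526) = 0.760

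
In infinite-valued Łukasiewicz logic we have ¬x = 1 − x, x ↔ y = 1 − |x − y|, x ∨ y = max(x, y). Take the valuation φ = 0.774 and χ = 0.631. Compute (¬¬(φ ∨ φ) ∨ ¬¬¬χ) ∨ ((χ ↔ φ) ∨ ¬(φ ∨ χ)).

0.857

φ ∨ φ = max(0.774, 0.774) = 0.774
¬(φ ∨ φ) = 1 − 0.774 = 0.226
¬¬(φ ∨ φ) = 1 − 0.226 = 0.774
¬χ = 1 − 0.631 = 0.369
¬¬χ = 1 − 0.369 = 0.631
¬¬¬χ = 1 − 0.631 = 0.369
¬¬(φ ∨ φ) ∨ ¬¬¬χ = max(0.774, 0.369) = 0.774
χ ↔ φ = 1 − |0.631 − 0.774| = 1 − 0.143 = 0.857
φ ∨ χ = max(0.774, 0.631) = 0.774
¬(φ ∨ χ) = 1 − 0.774 = 0.226
(χ ↔ φ) ∨ ¬(φ ∨ χ) = max(0.857, 0.226) = 0.857
(¬¬(φ ∨ φ) ∨ ¬¬¬χ) ∨ ((χ ↔ φ) ∨ ¬(φ ∨ χ)) = max(0.774, 0.857) = 0.857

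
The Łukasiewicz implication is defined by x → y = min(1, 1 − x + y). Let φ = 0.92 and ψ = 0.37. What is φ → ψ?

φ → ψ = min(1, 1 − 0.92 + 0.37) = min(1, 0.45) = 0.45
For comparison, the Gödel implication (1 if x ≤ y else y) would give 0.37.

0.45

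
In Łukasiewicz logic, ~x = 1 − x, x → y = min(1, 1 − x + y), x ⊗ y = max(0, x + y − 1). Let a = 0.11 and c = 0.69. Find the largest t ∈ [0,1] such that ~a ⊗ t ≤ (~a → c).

0.91

~a = 1 − 0.11 = 0.89
So the left factor is ~a = 0.89.
~a → c = min(1, 1 − 0.89 + 0.69) = min(1, 0.80) = 0.80
So the right-hand bound is ~a → c = 0.80.
The residuum of the Łukasiewicz t-norm gives the supremum: min(1, 1 − 0.89 + 0.80).
1 − 0.89 + 0.80 = 0.91, so t = min(1, 0.91) = 0.91.
Check: 0.89 ⊗ 0.91 = max(0, 0.80) = 0.80 ≤ 0.80.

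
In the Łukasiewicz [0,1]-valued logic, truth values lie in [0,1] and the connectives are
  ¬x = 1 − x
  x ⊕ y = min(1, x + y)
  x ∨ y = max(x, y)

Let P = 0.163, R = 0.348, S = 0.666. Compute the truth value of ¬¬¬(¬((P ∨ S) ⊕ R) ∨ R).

P ∨ S = max(0.163, 0.666) = 0.666
(P ∨ S) ⊕ R = min(1, 0.666 + 0.348) = min(1, 1.014) = 1.000
¬((P ∨ S) ⊕ R) = 1 − 1.000 = 0.000
¬((P ∨ S) ⊕ R) ∨ R = max(0.000, 0.348) = 0.348
¬(¬((P ∨ S) ⊕ R) ∨ R) = 1 − 0.348 = 0.652
¬¬(¬((P ∨ S) ⊕ R) ∨ R) = 1 − 0.652 = 0.348
¬¬¬(¬((P ∨ S) ⊕ R) ∨ R) = 1 − 0.348 = 0.652

0.652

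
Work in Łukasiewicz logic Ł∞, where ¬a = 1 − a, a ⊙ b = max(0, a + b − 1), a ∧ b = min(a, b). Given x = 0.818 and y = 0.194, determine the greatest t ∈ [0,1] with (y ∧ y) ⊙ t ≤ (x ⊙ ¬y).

1.000

y ∧ y = min(0.194, 0.194) = 0.194
So the left factor is y ∧ y = 0.194.
¬y = 1 − 0.194 = 0.806
x ⊙ ¬y = max(0, 0.818 + 0.806 − 1) = max(0, 0.624) = 0.624
So the right-hand bound is x ⊙ ¬y = 0.624.
The residuum of the Łukasiewicz t-norm gives the supremum: min(1, 1 − 0.194 + 0.624).
1 − 0.194 + 0.624 = 1.430, so t = min(1, 1.430) = 1.000.
Check: 0.194 ⊙ 1.000 = max(0, 0.194) = 0.194 ≤ 0.624.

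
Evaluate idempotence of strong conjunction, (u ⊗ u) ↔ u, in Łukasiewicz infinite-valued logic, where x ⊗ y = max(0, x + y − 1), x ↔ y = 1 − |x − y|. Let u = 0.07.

0.93

u ⊗ u = max(0, 0.07 + 0.07 − 1) = max(0, -0.86) = 0.00
(u ⊗ u) ↔ u = 1 − |0.00 − 0.07| = 1 − 0.07 = 0.93
(The value 0.93 < 1 shows this instance is not satisfied; fails in Ł∞ since a ⊗ a = max(0, 2a−1) ≠ a in general.)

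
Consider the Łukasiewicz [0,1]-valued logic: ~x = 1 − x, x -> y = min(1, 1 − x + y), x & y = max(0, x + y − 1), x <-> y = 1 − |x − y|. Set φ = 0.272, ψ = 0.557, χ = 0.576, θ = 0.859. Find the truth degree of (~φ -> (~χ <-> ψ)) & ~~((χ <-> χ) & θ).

~φ = 1 − 0.272 = 0.728
~χ = 1 − 0.576 = 0.424
~χ <-> ψ = 1 − |0.424 − 0.557| = 1 − 0.133 = 0.867
~φ -> (~χ <-> ψ) = min(1, 1 − 0.728 + 0.867) = min(1, 1.139) = 1.000
χ <-> χ = 1 − |0.576 − 0.576| = 1 − 0.000 = 1.000
(χ <-> χ) & θ = max(0, 1.000 + 0.859 − 1) = max(0, 0.859) = 0.859
~((χ <-> χ) & θ) = 1 − 0.859 = 0.141
~~((χ <-> χ) & θ) = 1 − 0.141 = 0.859
(~φ -> (~χ <-> ψ)) & ~~((χ <-> χ) & θ) = max(0, 1.000 + 0.859 − 1) = max(0, 0.859) = 0.859

0.859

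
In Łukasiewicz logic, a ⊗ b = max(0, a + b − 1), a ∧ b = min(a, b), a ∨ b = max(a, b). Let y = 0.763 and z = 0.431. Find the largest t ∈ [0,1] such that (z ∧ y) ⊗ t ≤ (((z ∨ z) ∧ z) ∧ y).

z ∧ y = min(0.431, 0.763) = 0.431
So the left factor is z ∧ y = 0.431.
z ∨ z = max(0.431, 0.431) = 0.431
(z ∨ z) ∧ z = min(0.431, 0.431) = 0.431
((z ∨ z) ∧ z) ∧ y = min(0.431, 0.763) = 0.431
So the right-hand bound is ((z ∨ z) ∧ z) ∧ y = 0.431.
The residuum of the Łukasiewicz t-norm gives the supremum: min(1, 1 − 0.431 + 0.431).
1 − 0.431 + 0.431 = 1.000, so t = min(1, 1.000) = 1.000.
Check: 0.431 ⊗ 1.000 = max(0, 0.431) = 0.431 ≤ 0.431.

1.000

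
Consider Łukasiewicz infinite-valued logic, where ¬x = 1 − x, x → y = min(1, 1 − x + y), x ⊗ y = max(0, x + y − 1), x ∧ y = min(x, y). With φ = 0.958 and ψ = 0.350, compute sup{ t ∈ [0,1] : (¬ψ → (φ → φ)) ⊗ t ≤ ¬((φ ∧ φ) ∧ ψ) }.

¬ψ = 1 − 0.350 = 0.650
φ → φ = min(1, 1 − 0.958 + 0.958) = min(1, 1.000) = 1.000
¬ψ → (φ → φ) = min(1, 1 − 0.650 + 1.000) = min(1, 1.350) = 1.000
So the left factor is ¬ψ → (φ → φ) = 1.000.
φ ∧ φ = min(0.958, 0.958) = 0.958
(φ ∧ φ) ∧ ψ = min(0.958, 0.350) = 0.350
¬((φ ∧ φ) ∧ ψ) = 1 − 0.350 = 0.650
So the right-hand bound is ¬((φ ∧ φ) ∧ ψ) = 0.650.
The residuum of the Łukasiewicz t-norm gives the supremum: min(1, 1 − 1.000 + 0.650).
1 − 1.000 + 0.650 = 0.650, so t = min(1, 0.650) = 0.650.
Check: 1.000 ⊗ 0.650 = max(0, 0.650) = 0.650 ≤ 0.650.

0.650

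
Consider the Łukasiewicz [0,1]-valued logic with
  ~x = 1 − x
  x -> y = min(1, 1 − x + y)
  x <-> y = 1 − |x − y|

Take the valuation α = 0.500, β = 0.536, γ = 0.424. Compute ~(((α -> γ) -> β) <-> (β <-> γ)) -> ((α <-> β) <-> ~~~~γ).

1.000

α -> γ = min(1, 1 − 0.500 + 0.424) = min(1, 0.924) = 0.924
(α -> γ) -> β = min(1, 1 − 0.924 + 0.536) = min(1, 0.612) = 0.612
β <-> γ = 1 − |0.536 − 0.424| = 1 − 0.112 = 0.888
((α -> γ) -> β) <-> (β <-> γ) = 1 − |0.612 − 0.888| = 1 − 0.276 = 0.724
~(((α -> γ) -> β) <-> (β <-> γ)) = 1 − 0.724 = 0.276
α <-> β = 1 − |0.500 − 0.536| = 1 − 0.036 = 0.964
~γ = 1 − 0.424 = 0.576
~~γ = 1 − 0.576 = 0.424
~~~γ = 1 − 0.424 = 0.576
~~~~γ = 1 − 0.576 = 0.424
(α <-> β) <-> ~~~~γ = 1 − |0.964 − 0.424| = 1 − 0.540 = 0.460
~(((α -> γ) -> β) <-> (β <-> γ)) -> ((α <-> β) <-> ~~~~γ) = min(1, 1 − 0.276 + 0.460) = min(1, 1.184) = 1.000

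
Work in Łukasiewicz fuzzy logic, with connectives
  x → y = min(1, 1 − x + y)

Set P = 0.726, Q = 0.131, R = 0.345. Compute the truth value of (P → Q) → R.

P → Q = min(1, 1 − 0.726 + 0.131) = min(1, 0.405) = 0.405
(P → Q) → R = min(1, 1 − 0.405 + 0.345) = min(1, 0.940) = 0.940

0.940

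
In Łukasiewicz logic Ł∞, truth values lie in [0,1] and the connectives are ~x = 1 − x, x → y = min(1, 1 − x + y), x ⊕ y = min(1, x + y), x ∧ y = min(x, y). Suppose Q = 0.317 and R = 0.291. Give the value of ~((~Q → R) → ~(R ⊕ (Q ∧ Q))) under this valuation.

0.216

~Q = 1 − 0.317 = 0.683
~Q → R = min(1, 1 − 0.683 + 0.291) = min(1, 0.608) = 0.608
Q ∧ Q = min(0.317, 0.317) = 0.317
R ⊕ (Q ∧ Q) = min(1, 0.291 + 0.317) = min(1, 0.608) = 0.608
~(R ⊕ (Q ∧ Q)) = 1 − 0.608 = 0.392
(~Q → R) → ~(R ⊕ (Q ∧ Q)) = min(1, 1 − 0.608 + 0.392) = min(1, 0.784) = 0.784
~((~Q → R) → ~(R ⊕ (Q ∧ Q))) = 1 − 0.784 = 0.216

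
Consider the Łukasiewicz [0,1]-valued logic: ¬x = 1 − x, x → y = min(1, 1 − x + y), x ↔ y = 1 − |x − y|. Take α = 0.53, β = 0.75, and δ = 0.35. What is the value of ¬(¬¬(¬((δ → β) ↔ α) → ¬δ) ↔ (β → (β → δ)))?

0.15

δ → β = min(1, 1 − 0.35 + 0.75) = min(1, 1.40) = 1.00
(δ → β) ↔ α = 1 − |1.00 − 0.53| = 1 − 0.47 = 0.53
¬((δ → β) ↔ α) = 1 − 0.53 = 0.47
¬δ = 1 − 0.35 = 0.65
¬((δ → β) ↔ α) → ¬δ = min(1, 1 − 0.47 + 0.65) = min(1, 1.18) = 1.00
¬(¬((δ → β) ↔ α) → ¬δ) = 1 − 1.00 = 0.00
¬¬(¬((δ → β) ↔ α) → ¬δ) = 1 − 0.00 = 1.00
β → δ = min(1, 1 − 0.75 + 0.35) = min(1, 0.60) = 0.60
β → (β → δ) = min(1, 1 − 0.75 + 0.60) = min(1, 0.85) = 0.85
¬¬(¬((δ → β) ↔ α) → ¬δ) ↔ (β → (β → δ)) = 1 − |1.00 − 0.85| = 1 − 0.15 = 0.85
¬(¬¬(¬((δ → β) ↔ α) → ¬δ) ↔ (β → (β → δ))) = 1 − 0.85 = 0.15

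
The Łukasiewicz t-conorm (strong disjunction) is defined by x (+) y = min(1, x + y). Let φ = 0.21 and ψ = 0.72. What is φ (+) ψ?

0.93

φ (+) ψ = min(1, 0.21 + 0.72) = min(1, 0.93) = 0.93
For comparison, the Gödel t-conorm max(x, y) would give 0.72.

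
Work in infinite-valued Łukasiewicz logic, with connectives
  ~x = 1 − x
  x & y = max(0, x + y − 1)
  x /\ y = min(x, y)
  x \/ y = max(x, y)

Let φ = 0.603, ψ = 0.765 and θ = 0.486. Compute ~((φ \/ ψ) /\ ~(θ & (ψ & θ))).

φ \/ ψ = max(0.603, 0.765) = 0.765
ψ & θ = max(0, 0.765 + 0.486 − 1) = max(0, 0.251) = 0.251
θ & (ψ & θ) = max(0, 0.486 + 0.251 − 1) = max(0, -0.263) = 0.000
~(θ & (ψ & θ)) = 1 − 0.000 = 1.000
(φ \/ ψ) /\ ~(θ & (ψ & θ)) = min(0.765, 1.000) = 0.765
~((φ \/ ψ) /\ ~(θ & (ψ & θ))) = 1 − 0.765 = 0.235

0.235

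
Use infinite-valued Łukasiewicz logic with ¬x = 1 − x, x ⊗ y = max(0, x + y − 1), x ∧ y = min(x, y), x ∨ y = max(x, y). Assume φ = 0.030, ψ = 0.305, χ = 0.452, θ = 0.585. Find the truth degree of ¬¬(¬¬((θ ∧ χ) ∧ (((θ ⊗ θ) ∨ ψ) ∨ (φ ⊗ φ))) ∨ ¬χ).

0.548

θ ∧ χ = min(0.585, 0.452) = 0.452
θ ⊗ θ = max(0, 0.585 + 0.585 − 1) = max(0, 0.170) = 0.170
(θ ⊗ θ) ∨ ψ = max(0.170, 0.305) = 0.305
φ ⊗ φ = max(0, 0.030 + 0.030 − 1) = max(0, -0.940) = 0.000
((θ ⊗ θ) ∨ ψ) ∨ (φ ⊗ φ) = max(0.305, 0.000) = 0.305
(θ ∧ χ) ∧ (((θ ⊗ θ) ∨ ψ) ∨ (φ ⊗ φ)) = min(0.452, 0.305) = 0.305
¬((θ ∧ χ) ∧ (((θ ⊗ θ) ∨ ψ) ∨ (φ ⊗ φ))) = 1 − 0.305 = 0.695
¬¬((θ ∧ χ) ∧ (((θ ⊗ θ) ∨ ψ) ∨ (φ ⊗ φ))) = 1 − 0.695 = 0.305
¬χ = 1 − 0.452 = 0.548
¬¬((θ ∧ χ) ∧ (((θ ⊗ θ) ∨ ψ) ∨ (φ ⊗ φ))) ∨ ¬χ = max(0.305, 0.548) = 0.548
¬(¬¬((θ ∧ χ) ∧ (((θ ⊗ θ) ∨ ψ) ∨ (φ ⊗ φ))) ∨ ¬χ) = 1 − 0.548 = 0.452
¬¬(¬¬((θ ∧ χ) ∧ (((θ ⊗ θ) ∨ ψ) ∨ (φ ⊗ φ))) ∨ ¬χ) = 1 − 0.452 = 0.548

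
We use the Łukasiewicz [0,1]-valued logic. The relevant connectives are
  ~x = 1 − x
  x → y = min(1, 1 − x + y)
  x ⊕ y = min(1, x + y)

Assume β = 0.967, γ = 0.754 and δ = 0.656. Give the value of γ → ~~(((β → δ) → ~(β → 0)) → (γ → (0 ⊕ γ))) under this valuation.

1.000

β → δ = min(1, 1 − 0.967 + 0.656) = min(1, 0.689) = 0.689
β → 0 = min(1, 1 − 0.967 + 0.000) = min(1, 0.033) = 0.033
~(β → 0) = 1 − 0.033 = 0.967
(β → δ) → ~(β → 0) = min(1, 1 − 0.689 + 0.967) = min(1, 1.278) = 1.000
0 ⊕ γ = min(1, 0.000 + 0.754) = min(1, 0.754) = 0.754
γ → (0 ⊕ γ) = min(1, 1 − 0.754 + 0.754) = min(1, 1.000) = 1.000
((β → δ) → ~(β → 0)) → (γ → (0 ⊕ γ)) = min(1, 1 − 1.000 + 1.000) = min(1, 1.000) = 1.000
~(((β → δ) → ~(β → 0)) → (γ → (0 ⊕ γ))) = 1 − 1.000 = 0.000
~~(((β → δ) → ~(β → 0)) → (γ → (0 ⊕ γ))) = 1 − 0.000 = 1.000
γ → ~~(((β → δ) → ~(β → 0)) → (γ → (0 ⊕ γ))) = min(1, 1 − 0.754 + 1.000) = min(1, 1.246) = 1.000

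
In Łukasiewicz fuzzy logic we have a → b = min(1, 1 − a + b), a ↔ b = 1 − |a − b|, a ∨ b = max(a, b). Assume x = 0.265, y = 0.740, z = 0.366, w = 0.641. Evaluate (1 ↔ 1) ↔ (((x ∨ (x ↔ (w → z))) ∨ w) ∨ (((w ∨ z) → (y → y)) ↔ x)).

1 ↔ 1 = 1 − |1.000 − 1.000| = 1 − 0.000 = 1.000
w → z = min(1, 1 − 0.641 + 0.366) = min(1, 0.725) = 0.725
x ↔ (w → z) = 1 − |0.265 − 0.725| = 1 − 0.460 = 0.540
x ∨ (x ↔ (w → z)) = max(0.265, 0.540) = 0.540
(x ∨ (x ↔ (w → z))) ∨ w = max(0.540, 0.641) = 0.641
w ∨ z = max(0.641, 0.366) = 0.641
y → y = min(1, 1 − 0.740 + 0.740) = min(1, 1.000) = 1.000
(w ∨ z) → (y → y) = min(1, 1 − 0.641 + 1.000) = min(1, 1.359) = 1.000
((w ∨ z) → (y → y)) ↔ x = 1 − |1.000 − 0.265| = 1 − 0.735 = 0.265
((x ∨ (x ↔ (w → z))) ∨ w) ∨ (((w ∨ z) → (y → y)) ↔ x) = max(0.641, 0.265) = 0.641
(1 ↔ 1) ↔ (((x ∨ (x ↔ (w → z))) ∨ w) ∨ (((w ∨ z) → (y → y)) ↔ x)) = 1 − |1.000 − 0.641| = 1 − 0.359 = 0.641

0.641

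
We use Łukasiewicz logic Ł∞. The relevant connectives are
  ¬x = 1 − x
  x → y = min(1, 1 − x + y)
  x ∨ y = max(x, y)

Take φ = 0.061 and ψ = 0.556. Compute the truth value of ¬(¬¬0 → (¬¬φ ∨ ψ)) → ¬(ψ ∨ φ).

¬0 = 1 − 0.000 = 1.000
¬¬0 = 1 − 1.000 = 0.000
¬φ = 1 − 0.061 = 0.939
¬¬φ = 1 − 0.939 = 0.061
¬¬φ ∨ ψ = max(0.061, 0.556) = 0.556
¬¬0 → (¬¬φ ∨ ψ) = min(1, 1 − 0.000 + 0.556) = min(1, 1.556) = 1.000
¬(¬¬0 → (¬¬φ ∨ ψ)) = 1 − 1.000 = 0.000
ψ ∨ φ = max(0.556, 0.061) = 0.556
¬(ψ ∨ φ) = 1 − 0.556 = 0.444
¬(¬¬0 → (¬¬φ ∨ ψ)) → ¬(ψ ∨ φ) = min(1, 1 − 0.000 + 0.444) = min(1, 1.444) = 1.000

1.000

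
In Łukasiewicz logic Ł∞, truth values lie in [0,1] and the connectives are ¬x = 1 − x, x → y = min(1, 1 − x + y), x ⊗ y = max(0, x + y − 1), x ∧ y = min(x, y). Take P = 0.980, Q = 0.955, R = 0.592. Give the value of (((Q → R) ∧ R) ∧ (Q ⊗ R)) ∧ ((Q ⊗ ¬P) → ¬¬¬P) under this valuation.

0.547

Q → R = min(1, 1 − 0.955 + 0.592) = min(1, 0.637) = 0.637
(Q → R) ∧ R = min(0.637, 0.592) = 0.592
Q ⊗ R = max(0, 0.955 + 0.592 − 1) = max(0, 0.547) = 0.547
((Q → R) ∧ R) ∧ (Q ⊗ R) = min(0.592, 0.547) = 0.547
¬P = 1 − 0.980 = 0.020
Q ⊗ ¬P = max(0, 0.955 + 0.020 − 1) = max(0, -0.025) = 0.000
¬¬P = 1 − 0.020 = 0.980
¬¬¬P = 1 − 0.980 = 0.020
(Q ⊗ ¬P) → ¬¬¬P = min(1, 1 − 0.000 + 0.020) = min(1, 1.020) = 1.000
(((Q → R) ∧ R) ∧ (Q ⊗ R)) ∧ ((Q ⊗ ¬P) → ¬¬¬P) = min(0.547, 1.000) = 0.547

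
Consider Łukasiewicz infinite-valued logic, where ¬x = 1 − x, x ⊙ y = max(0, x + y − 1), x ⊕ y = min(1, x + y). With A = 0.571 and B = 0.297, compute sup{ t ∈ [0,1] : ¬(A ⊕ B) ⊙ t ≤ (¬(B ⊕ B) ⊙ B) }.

A ⊕ B = min(1, 0.571 + 0.297) = min(1, 0.868) = 0.868
¬(A ⊕ B) = 1 − 0.868 = 0.132
So the left factor is ¬(A ⊕ B) = 0.132.
B ⊕ B = min(1, 0.297 + 0.297) = min(1, 0.594) = 0.594
¬(B ⊕ B) = 1 − 0.594 = 0.406
¬(B ⊕ B) ⊙ B = max(0, 0.406 + 0.297 − 1) = max(0, -0.297) = 0.000
So the right-hand bound is ¬(B ⊕ B) ⊙ B = 0.000.
The residuum of the Łukasiewicz t-norm gives the supremum: min(1, 1 − 0.132 + 0.000).
1 − 0.132 + 0.000 = 0.868, so t = min(1, 0.868) = 0.868.
Check: 0.132 ⊙ 0.868 = max(0, 0.000) = 0.000 ≤ 0.000.

0.868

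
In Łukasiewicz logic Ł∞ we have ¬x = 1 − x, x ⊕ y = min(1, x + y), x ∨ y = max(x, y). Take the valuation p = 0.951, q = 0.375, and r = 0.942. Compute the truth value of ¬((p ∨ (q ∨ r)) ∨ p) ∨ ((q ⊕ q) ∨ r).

q ∨ r = max(0.375, 0.942) = 0.942
p ∨ (q ∨ r) = max(0.951, 0.942) = 0.951
(p ∨ (q ∨ r)) ∨ p = max(0.951, 0.951) = 0.951
¬((p ∨ (q ∨ r)) ∨ p) = 1 − 0.951 = 0.049
q ⊕ q = min(1, 0.375 + 0.375) = min(1, 0.750) = 0.750
(q ⊕ q) ∨ r = max(0.750, 0.942) = 0.942
¬((p ∨ (q ∨ r)) ∨ p) ∨ ((q ⊕ q) ∨ r) = max(0.049, 0.942) = 0.942

0.942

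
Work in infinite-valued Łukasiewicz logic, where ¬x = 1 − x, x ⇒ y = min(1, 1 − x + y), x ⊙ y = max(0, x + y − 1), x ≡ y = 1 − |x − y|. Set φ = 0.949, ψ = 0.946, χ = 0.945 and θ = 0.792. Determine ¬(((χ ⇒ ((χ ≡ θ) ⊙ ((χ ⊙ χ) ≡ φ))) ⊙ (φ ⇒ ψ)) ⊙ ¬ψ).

1.000

χ ≡ θ = 1 − |0.945 − 0.792| = 1 − 0.153 = 0.847
χ ⊙ χ = max(0, 0.945 + 0.945 − 1) = max(0, 0.890) = 0.890
(χ ⊙ χ) ≡ φ = 1 − |0.890 − 0.949| = 1 − 0.059 = 0.941
(χ ≡ θ) ⊙ ((χ ⊙ χ) ≡ φ) = max(0, 0.847 + 0.941 − 1) = max(0, 0.788) = 0.788
χ ⇒ ((χ ≡ θ) ⊙ ((χ ⊙ χ) ≡ φ)) = min(1, 1 − 0.945 + 0.788) = min(1, 0.843) = 0.843
φ ⇒ ψ = min(1, 1 − 0.949 + 0.946) = min(1, 0.997) = 0.997
(χ ⇒ ((χ ≡ θ) ⊙ ((χ ⊙ χ) ≡ φ))) ⊙ (φ ⇒ ψ) = max(0, 0.843 + 0.997 − 1) = max(0, 0.840) = 0.840
¬ψ = 1 − 0.946 = 0.054
((χ ⇒ ((χ ≡ θ) ⊙ ((χ ⊙ χ) ≡ φ))) ⊙ (φ ⇒ ψ)) ⊙ ¬ψ = max(0, 0.840 + 0.054 − 1) = max(0, -0.106) = 0.000
¬(((χ ⇒ ((χ ≡ θ) ⊙ ((χ ⊙ χ) ≡ φ))) ⊙ (φ ⇒ ψ)) ⊙ ¬ψ) = 1 − 0.000 = 1.000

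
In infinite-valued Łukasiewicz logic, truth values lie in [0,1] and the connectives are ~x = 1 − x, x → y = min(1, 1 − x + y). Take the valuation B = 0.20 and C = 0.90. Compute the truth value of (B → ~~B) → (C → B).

0.30

~B = 1 − 0.20 = 0.80
~~B = 1 − 0.80 = 0.20
B → ~~B = min(1, 1 − 0.20 + 0.20) = min(1, 1.00) = 1.00
C → B = min(1, 1 − 0.90 + 0.20) = min(1, 0.30) = 0.30
(B → ~~B) → (C → B) = min(1, 1 − 1.00 + 0.30) = min(1, 0.30) = 0.30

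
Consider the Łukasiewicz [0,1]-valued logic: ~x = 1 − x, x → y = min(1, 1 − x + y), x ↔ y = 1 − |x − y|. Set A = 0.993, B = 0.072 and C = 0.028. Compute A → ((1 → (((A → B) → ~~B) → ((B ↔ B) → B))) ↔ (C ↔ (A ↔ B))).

0.137

A → B = min(1, 1 − 0.993 + 0.072) = min(1, 0.079) = 0.079
~B = 1 − 0.072 = 0.928
~~B = 1 − 0.928 = 0.072
(A → B) → ~~B = min(1, 1 − 0.079 + 0.072) = min(1, 0.993) = 0.993
B ↔ B = 1 − |0.072 − 0.072| = 1 − 0.000 = 1.000
(B ↔ B) → B = min(1, 1 − 1.000 + 0.072) = min(1, 0.072) = 0.072
((A → B) → ~~B) → ((B ↔ B) → B) = min(1, 1 − 0.993 + 0.072) = min(1, 0.079) = 0.079
1 → (((A → B) → ~~B) → ((B ↔ B) → B)) = min(1, 1 − 1.000 + 0.079) = min(1, 0.079) = 0.079
A ↔ B = 1 − |0.993 − 0.072| = 1 − 0.921 = 0.079
C ↔ (A ↔ B) = 1 − |0.028 − 0.079| = 1 − 0.051 = 0.949
(1 → (((A → B) → ~~B) → ((B ↔ B) → B))) ↔ (C ↔ (A ↔ B)) = 1 − |0.079 − 0.949| = 1 − 0.870 = 0.130
A → ((1 → (((A → B) → ~~B) → ((B ↔ B) → B))) ↔ (C ↔ (A ↔ B))) = min(1, 1 − 0.993 + 0.130) = min(1, 0.137) = 0.137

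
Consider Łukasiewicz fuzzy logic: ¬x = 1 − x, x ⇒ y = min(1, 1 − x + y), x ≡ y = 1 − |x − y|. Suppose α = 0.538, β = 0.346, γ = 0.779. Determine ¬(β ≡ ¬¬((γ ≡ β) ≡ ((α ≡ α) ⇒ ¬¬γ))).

γ ≡ β = 1 − |0.779 − 0.346| = 1 − 0.433 = 0.567
α ≡ α = 1 − |0.538 − 0.538| = 1 − 0.000 = 1.000
¬γ = 1 − 0.779 = 0.221
¬¬γ = 1 − 0.221 = 0.779
(α ≡ α) ⇒ ¬¬γ = min(1, 1 − 1.000 + 0.779) = min(1, 0.779) = 0.779
(γ ≡ β) ≡ ((α ≡ α) ⇒ ¬¬γ) = 1 − |0.567 − 0.779| = 1 − 0.212 = 0.788
¬((γ ≡ β) ≡ ((α ≡ α) ⇒ ¬¬γ)) = 1 − 0.788 = 0.212
¬¬((γ ≡ β) ≡ ((α ≡ α) ⇒ ¬¬γ)) = 1 − 0.212 = 0.788
β ≡ ¬¬((γ ≡ β) ≡ ((α ≡ α) ⇒ ¬¬γ)) = 1 − |0.346 − 0.788| = 1 − 0.442 = 0.558
¬(β ≡ ¬¬((γ ≡ β) ≡ ((α ≡ α) ⇒ ¬¬γ))) = 1 − 0.558 = 0.442

0.442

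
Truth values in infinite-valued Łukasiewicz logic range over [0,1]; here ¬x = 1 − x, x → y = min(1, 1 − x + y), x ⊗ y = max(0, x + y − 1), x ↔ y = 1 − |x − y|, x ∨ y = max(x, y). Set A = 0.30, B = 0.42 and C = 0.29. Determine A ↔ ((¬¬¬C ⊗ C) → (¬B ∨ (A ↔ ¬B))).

¬C = 1 − 0.29 = 0.71
¬¬C = 1 − 0.71 = 0.29
¬¬¬C = 1 − 0.29 = 0.71
¬¬¬C ⊗ C = max(0, 0.71 + 0.29 − 1) = max(0, 0.00) = 0.00
¬B = 1 − 0.42 = 0.58
A ↔ ¬B = 1 − |0.30 − 0.58| = 1 − 0.28 = 0.72
¬B ∨ (A ↔ ¬B) = max(0.58, 0.72) = 0.72
(¬¬¬C ⊗ C) → (¬B ∨ (A ↔ ¬B)) = min(1, 1 − 0.00 + 0.72) = min(1, 1.72) = 1.00
A ↔ ((¬¬¬C ⊗ C) → (¬B ∨ (A ↔ ¬B))) = 1 − |0.30 − 1.00| = 1 − 0.70 = 0.30

0.30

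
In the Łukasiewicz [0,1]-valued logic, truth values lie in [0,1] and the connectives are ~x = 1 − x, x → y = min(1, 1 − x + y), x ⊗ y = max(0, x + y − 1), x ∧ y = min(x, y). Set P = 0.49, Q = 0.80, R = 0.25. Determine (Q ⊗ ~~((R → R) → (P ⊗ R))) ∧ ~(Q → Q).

0.00

R → R = min(1, 1 − 0.25 + 0.25) = min(1, 1.00) = 1.00
P ⊗ R = max(0, 0.49 + 0.25 − 1) = max(0, -0.26) = 0.00
(R → R) → (P ⊗ R) = min(1, 1 − 1.00 + 0.00) = min(1, 0.00) = 0.00
~((R → R) → (P ⊗ R)) = 1 − 0.00 = 1.00
~~((R → R) → (P ⊗ R)) = 1 − 1.00 = 0.00
Q ⊗ ~~((R → R) → (P ⊗ R)) = max(0, 0.80 + 0.00 − 1) = max(0, -0.20) = 0.00
Q → Q = min(1, 1 − 0.80 + 0.80) = min(1, 1.00) = 1.00
~(Q → Q) = 1 − 1.00 = 0.00
(Q ⊗ ~~((R → R) → (P ⊗ R))) ∧ ~(Q → Q) = min(0.00, 0.00) = 0.00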